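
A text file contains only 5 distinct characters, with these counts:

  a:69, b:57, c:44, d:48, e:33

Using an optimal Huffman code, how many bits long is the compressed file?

Greedily combine the two least-frequent nodes:
combine e(33), c(44) → 77
combine d(48), b(57) → 105
combine a(69), 77 → 146
combine 105, 146 → 251
The encoded length is the sum of every internal node's weight: 77 + 105 + 146 + 251 = 579 bits.

579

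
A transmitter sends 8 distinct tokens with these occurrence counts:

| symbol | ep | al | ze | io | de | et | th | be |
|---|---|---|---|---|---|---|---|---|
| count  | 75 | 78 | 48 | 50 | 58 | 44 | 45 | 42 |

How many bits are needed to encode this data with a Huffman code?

1320

Merge the two smallest weights repeatedly:
be(42) + et(44) → 86
th(45) + ze(48) → 93
io(50) + de(58) → 108
ep(75) + al(78) → 153
86 + 93 → 179
108 + 153 → 261
179 + 261 → 440
The encoded length is the sum of every internal node's weight: 86 + 93 + 108 + 153 + 179 + 261 + 440 = 1320 bits.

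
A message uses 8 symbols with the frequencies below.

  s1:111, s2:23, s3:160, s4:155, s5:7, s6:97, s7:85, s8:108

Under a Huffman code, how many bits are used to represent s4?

2

Huffman merges, smallest pair first:
s5(7) + s2(23) → 30
30 + s7(85) → 115
s6(97) + s8(108) → 205
s1(111) + 115 → 226
s4(155) + s3(160) → 315
205 + 226 → 431
315 + 431 → 746
s4's leaf is at depth 2, giving a 2-bit codeword.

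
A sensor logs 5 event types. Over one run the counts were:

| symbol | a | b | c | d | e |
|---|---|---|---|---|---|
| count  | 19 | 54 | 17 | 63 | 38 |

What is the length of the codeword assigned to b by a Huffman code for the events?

Build the tree from the bottom:
merge c(17) and a(19): 36
merge 36 and e(38): 74
merge b(54) and d(63): 117
merge 74 and 117: 191
b sits 2 levels below the root, so its codeword is 2 bits.

2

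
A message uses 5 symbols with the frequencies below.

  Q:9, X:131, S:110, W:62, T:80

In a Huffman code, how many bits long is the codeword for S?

2

Build the tree from the bottom:
combine Q(9), W(62) → 71
combine 71, T(80) → 151
combine S(110), X(131) → 241
combine 151, 241 → 392
S's leaf is at depth 2, giving a 2-bit codeword.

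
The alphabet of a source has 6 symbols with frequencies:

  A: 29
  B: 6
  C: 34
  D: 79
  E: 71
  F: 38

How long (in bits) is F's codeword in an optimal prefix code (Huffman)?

Build the tree from the bottom:
combine B(6), A(29) → 35
combine C(34), 35 → 69
combine F(38), 69 → 107
combine E(71), D(79) → 150
combine 107, 150 → 257
F's leaf is at depth 2, giving a 2-bit codeword.

2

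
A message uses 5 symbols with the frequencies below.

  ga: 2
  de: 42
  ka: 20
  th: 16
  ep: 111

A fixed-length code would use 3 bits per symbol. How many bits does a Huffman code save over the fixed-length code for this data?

Fixed-length: 3 bits × 191 symbols = 573 bits.
Huffman merges:
combine ga(2), th(16) → 18
combine 18, ka(20) → 38
combine 38, de(42) → 80
combine 80, ep(111) → 191
Huffman total = 18 + 38 + 80 + 191 = 327 bits.
Saving = 573 − 327 = 246 bits.

246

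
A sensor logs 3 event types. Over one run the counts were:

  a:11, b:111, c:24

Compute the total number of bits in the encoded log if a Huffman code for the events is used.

181

Merge the two smallest weights repeatedly:
merge a(11) and c(24): 35
merge 35 and b(111): 146
Each symbol's bit-cost is frequency × depth; summing gives 181 bits (equivalently 35 + 146).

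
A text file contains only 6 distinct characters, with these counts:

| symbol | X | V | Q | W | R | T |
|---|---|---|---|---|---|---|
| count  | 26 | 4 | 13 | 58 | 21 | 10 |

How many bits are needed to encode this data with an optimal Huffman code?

Build the Huffman tree bottom-up:
V(4) + T(10) → 14
Q(13) + 14 → 27
R(21) + X(26) → 47
27 + 47 → 74
W(58) + 74 → 132
Total encoded bits = sum of merged weights = 14 + 27 + 47 + 74 + 132 = 294.

294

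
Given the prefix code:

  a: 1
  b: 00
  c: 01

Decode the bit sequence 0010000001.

Read left to right; each codeword is recognised as soon as it completes (prefix code):
  00→b | 1→a | 00→b | 00→b | 00→b | 1→a
Decoded message: babbba

babbba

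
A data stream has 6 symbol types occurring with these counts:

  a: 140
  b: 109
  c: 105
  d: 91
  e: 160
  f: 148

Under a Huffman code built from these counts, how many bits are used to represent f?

2

Huffman merges, smallest pair first:
combine d(91), c(105) → 196
combine b(109), a(140) → 249
combine f(148), e(160) → 308
combine 196, 249 → 445
combine 308, 445 → 753
f sits 2 levels below the root, so its codeword is 2 bits.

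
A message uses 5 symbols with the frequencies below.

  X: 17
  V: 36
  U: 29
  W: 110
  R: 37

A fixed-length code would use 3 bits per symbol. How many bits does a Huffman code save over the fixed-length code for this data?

220

Fixed-length: 3 bits × 229 symbols = 687 bits.
Huffman merges:
X(17) + U(29) → 46
V(36) + R(37) → 73
46 + 73 → 119
W(110) + 119 → 229
Huffman total = 46 + 73 + 119 + 229 = 467 bits.
Saving = 687 − 467 = 220 bits.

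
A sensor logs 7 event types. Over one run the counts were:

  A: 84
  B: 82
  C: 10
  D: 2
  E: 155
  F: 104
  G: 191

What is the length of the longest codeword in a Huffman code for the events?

5

Merge the two lowest-weight nodes at each step:
merge D(2) and C(10): 12
merge 12 and B(82): 94
merge A(84) and 94: 178
merge F(104) and E(155): 259
merge 178 and G(191): 369
merge 259 and 369: 628
Maximum depth reached is 5.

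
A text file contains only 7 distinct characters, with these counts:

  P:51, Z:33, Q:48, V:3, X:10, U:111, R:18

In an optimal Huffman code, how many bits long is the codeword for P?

3

Repeatedly merge the two smallest:
merge V(3) and X(10): 13
merge 13 and R(18): 31
merge 31 and Z(33): 64
merge Q(48) and P(51): 99
merge 64 and 99: 163
merge U(111) and 163: 274
P's leaf is at depth 3, giving a 3-bit codeword.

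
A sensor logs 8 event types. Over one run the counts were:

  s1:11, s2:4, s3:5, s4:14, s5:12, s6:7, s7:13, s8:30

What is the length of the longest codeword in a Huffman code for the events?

4

Merge the two lowest-weight nodes at each step:
combine s2(4), s3(5) → 9
combine s6(7), 9 → 16
combine s1(11), s5(12) → 23
combine s7(13), s4(14) → 27
combine 16, 23 → 39
combine 27, s8(30) → 57
combine 39, 57 → 96
The first pair merged (s2, s3) ends up deepest, at depth 4.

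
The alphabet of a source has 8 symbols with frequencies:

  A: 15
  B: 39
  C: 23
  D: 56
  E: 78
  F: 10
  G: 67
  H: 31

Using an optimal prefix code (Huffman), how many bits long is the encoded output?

885

Merge the two smallest weights repeatedly:
F(10) + A(15) → 25
C(23) + 25 → 48
H(31) + B(39) → 70
48 + D(56) → 104
G(67) + 70 → 137
E(78) + 104 → 182
137 + 182 → 319
Total encoded bits = sum of merged weights = 25 + 48 + 70 + 104 + 137 + 182 + 319 = 885.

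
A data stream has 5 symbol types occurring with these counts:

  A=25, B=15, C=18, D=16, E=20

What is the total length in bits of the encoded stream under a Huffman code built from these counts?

219

Greedily combine the two least-frequent nodes:
combine B(15), D(16) → 31
combine C(18), E(20) → 38
combine A(25), 31 → 56
combine 38, 56 → 94
The encoded length is the sum of every internal node's weight: 31 + 38 + 56 + 94 = 219 bits.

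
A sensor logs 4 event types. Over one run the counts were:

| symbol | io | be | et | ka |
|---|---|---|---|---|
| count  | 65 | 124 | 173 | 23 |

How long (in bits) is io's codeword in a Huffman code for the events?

3

Repeatedly merge the two smallest:
merge ka(23) and io(65): 88
merge 88 and be(124): 212
merge et(173) and 212: 385
io's leaf is at depth 3, giving a 3-bit codeword.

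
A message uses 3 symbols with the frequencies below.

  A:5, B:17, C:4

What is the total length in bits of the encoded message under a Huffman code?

35

Build the Huffman tree bottom-up:
combine C(4), A(5) → 9
combine 9, B(17) → 26
Each symbol's bit-cost is frequency × depth; summing gives 35 bits (equivalently 9 + 26).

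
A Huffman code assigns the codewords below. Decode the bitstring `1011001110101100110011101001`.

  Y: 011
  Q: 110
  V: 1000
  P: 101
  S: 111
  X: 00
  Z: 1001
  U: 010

Read left to right; each codeword is recognised as soon as it completes (prefix code):
  101→P | 1001→Z | 110→Q | 101→P | 1001→Z | 1001→Z | 110→Q | 1001→Z
Decoded message: PZQPZZQZ

PZQPZZQZ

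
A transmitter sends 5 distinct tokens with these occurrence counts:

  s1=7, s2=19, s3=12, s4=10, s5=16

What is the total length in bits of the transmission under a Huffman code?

Greedily combine the two least-frequent nodes:
combine s1(7), s4(10) → 17
combine s3(12), s5(16) → 28
combine 17, s2(19) → 36
combine 28, 36 → 64
Total encoded bits = sum of merged weights = 17 + 28 + 36 + 64 = 145.

145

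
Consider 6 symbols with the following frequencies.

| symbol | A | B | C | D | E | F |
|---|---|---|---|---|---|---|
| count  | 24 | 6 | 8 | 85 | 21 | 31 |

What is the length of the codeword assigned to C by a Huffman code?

4

Huffman merges, smallest pair first:
B(6) + C(8) → 14
14 + E(21) → 35
A(24) + F(31) → 55
35 + 55 → 90
D(85) + 90 → 175
The subtree containing C is merged 4 times, so code length = 4.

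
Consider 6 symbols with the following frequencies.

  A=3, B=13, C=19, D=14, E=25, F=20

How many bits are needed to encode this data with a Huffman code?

234

Merge the two smallest weights repeatedly:
merge A(3) and B(13): 16
merge D(14) and 16: 30
merge C(19) and F(20): 39
merge E(25) and 30: 55
merge 39 and 55: 94
Each symbol's bit-cost is frequency × depth; summing gives 234 bits (equivalently 16 + 30 + 39 + 55 + 94).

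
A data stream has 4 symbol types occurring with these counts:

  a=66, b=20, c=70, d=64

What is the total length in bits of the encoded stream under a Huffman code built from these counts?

440

Build the Huffman tree bottom-up:
combine b(20), d(64) → 84
combine a(66), c(70) → 136
combine 84, 136 → 220
Each symbol's bit-cost is frequency × depth; summing gives 440 bits (equivalently 84 + 136 + 220).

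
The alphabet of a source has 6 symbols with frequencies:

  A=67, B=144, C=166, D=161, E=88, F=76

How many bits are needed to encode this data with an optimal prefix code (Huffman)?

Build the Huffman tree bottom-up:
A(67) + F(76) → 143
E(88) + 143 → 231
B(144) + D(161) → 305
C(166) + 231 → 397
305 + 397 → 702
The encoded length is the sum of every internal node's weight: 143 + 231 + 305 + 397 + 702 = 1778 bits.

1778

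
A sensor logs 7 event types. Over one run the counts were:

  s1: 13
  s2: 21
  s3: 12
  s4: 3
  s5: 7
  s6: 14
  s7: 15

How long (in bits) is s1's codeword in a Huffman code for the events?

Huffman merges, smallest pair first:
combine s4(3), s5(7) → 10
combine 10, s3(12) → 22
combine s1(13), s6(14) → 27
combine s7(15), s2(21) → 36
combine 22, 27 → 49
combine 36, 49 → 85
s1 sits 3 levels below the root, so its codeword is 3 bits.

3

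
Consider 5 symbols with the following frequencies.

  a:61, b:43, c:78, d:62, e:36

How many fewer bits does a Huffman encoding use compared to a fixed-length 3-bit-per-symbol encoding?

Fixed-length: 3 bits × 280 symbols = 840 bits.
Huffman merges:
combine e(36), b(43) → 79
combine a(61), d(62) → 123
combine c(78), 79 → 157
combine 123, 157 → 280
Huffman total = 79 + 123 + 157 + 280 = 639 bits.
Saving = 840 − 639 = 201 bits.

201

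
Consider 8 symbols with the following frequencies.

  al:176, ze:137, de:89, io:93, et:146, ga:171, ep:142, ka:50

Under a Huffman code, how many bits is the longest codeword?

4

Merge the two lowest-weight nodes at each step:
combine ka(50), de(89) → 139
combine io(93), ze(137) → 230
combine 139, ep(142) → 281
combine et(146), ga(171) → 317
combine al(176), 230 → 406
combine 281, 317 → 598
combine 406, 598 → 1004
The first pair merged (ka, de) ends up deepest, at depth 4.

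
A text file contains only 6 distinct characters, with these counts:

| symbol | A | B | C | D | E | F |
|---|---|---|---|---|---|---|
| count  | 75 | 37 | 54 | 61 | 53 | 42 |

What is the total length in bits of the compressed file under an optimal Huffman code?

Build the Huffman tree bottom-up:
merge B(37) and F(42): 79
merge E(53) and C(54): 107
merge D(61) and A(75): 136
merge 79 and 107: 186
merge 136 and 186: 322
The encoded length is the sum of every internal node's weight: 79 + 107 + 136 + 186 + 322 = 830 bits.

830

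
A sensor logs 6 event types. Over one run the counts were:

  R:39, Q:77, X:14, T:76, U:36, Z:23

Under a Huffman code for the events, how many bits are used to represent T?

2

Build the tree from the bottom:
X(14) + Z(23) → 37
U(36) + 37 → 73
R(39) + 73 → 112
T(76) + Q(77) → 153
112 + 153 → 265
The subtree containing T is merged 2 times, so code length = 2.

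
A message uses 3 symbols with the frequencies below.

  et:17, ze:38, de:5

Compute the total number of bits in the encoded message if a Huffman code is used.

82

Greedily combine the two least-frequent nodes:
de(5) + et(17) → 22
22 + ze(38) → 60
The encoded length is the sum of every internal node's weight: 22 + 60 = 82 bits.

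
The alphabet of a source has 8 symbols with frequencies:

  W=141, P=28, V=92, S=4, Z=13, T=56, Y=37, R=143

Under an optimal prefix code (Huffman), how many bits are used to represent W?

2

Huffman merges, smallest pair first:
merge S(4) and Z(13): 17
merge 17 and P(28): 45
merge Y(37) and 45: 82
merge T(56) and 82: 138
merge V(92) and 138: 230
merge W(141) and R(143): 284
merge 230 and 284: 514
The subtree containing W is merged 2 times, so code length = 2.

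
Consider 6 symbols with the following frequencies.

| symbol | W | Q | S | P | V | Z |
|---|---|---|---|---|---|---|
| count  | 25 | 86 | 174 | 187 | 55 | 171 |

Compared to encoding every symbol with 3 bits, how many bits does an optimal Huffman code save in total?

Fixed-length: 3 bits × 698 symbols = 2094 bits.
Huffman merges:
merge W(25) and V(55): 80
merge 80 and Q(86): 166
merge 166 and Z(171): 337
merge S(174) and P(187): 361
merge 337 and 361: 698
Huffman total = 80 + 166 + 337 + 361 + 698 = 1642 bits.
Saving = 2094 − 1642 = 452 bits.

452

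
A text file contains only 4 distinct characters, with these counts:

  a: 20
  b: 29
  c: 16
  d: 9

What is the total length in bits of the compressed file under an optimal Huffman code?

144

Greedily combine the two least-frequent nodes:
d(9) + c(16) → 25
a(20) + 25 → 45
b(29) + 45 → 74
Each symbol's bit-cost is frequency × depth; summing gives 144 bits (equivalently 25 + 45 + 74).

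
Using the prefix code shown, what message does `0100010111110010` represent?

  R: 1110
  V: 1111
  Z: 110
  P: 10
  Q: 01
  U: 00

Read left to right; each codeword is recognised as soon as it completes (prefix code):
  01→Q | 00→U | 01→Q | 01→Q | 1111→V | 00→U | 10→P
Decoded message: QUQQVUP

QUQQVUP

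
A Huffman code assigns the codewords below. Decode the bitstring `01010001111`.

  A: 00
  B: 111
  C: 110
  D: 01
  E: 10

DDADB

Read left to right; each codeword is recognised as soon as it completes (prefix code):
  01→D | 01→D | 00→A | 01→D | 111→B
Decoded message: DDADB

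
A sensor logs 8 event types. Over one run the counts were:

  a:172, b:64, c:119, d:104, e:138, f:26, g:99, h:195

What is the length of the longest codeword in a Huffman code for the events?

Merge the two lowest-weight nodes at each step:
combine f(26), b(64) → 90
combine 90, g(99) → 189
combine d(104), c(119) → 223
combine e(138), a(172) → 310
combine 189, h(195) → 384
combine 223, 310 → 533
combine 384, 533 → 917
The rarest symbols sit at the bottom; the longest codeword is 4 bits.

4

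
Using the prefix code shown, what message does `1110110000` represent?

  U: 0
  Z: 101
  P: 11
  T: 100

Read left to right; each codeword is recognised as soon as it completes (prefix code):
  11→P | 101→Z | 100→T | 0→U | 0→U
Decoded message: PZTUU

PZTUU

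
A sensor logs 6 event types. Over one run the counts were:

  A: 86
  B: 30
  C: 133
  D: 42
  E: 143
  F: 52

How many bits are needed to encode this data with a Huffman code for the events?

Merge the two smallest weights repeatedly:
B(30) + D(42) → 72
F(52) + 72 → 124
A(86) + 124 → 210
C(133) + E(143) → 276
210 + 276 → 486
Total encoded bits = sum of merged weights = 72 + 124 + 210 + 276 + 486 = 1168.

1168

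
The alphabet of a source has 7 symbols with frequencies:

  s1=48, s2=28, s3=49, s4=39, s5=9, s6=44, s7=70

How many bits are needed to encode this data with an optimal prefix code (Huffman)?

Merge the two smallest weights repeatedly:
combine s5(9), s2(28) → 37
combine 37, s4(39) → 76
combine s6(44), s1(48) → 92
combine s3(49), s7(70) → 119
combine 76, 92 → 168
combine 119, 168 → 287
Each symbol's bit-cost is frequency × depth; summing gives 779 bits (equivalently 37 + 76 + 92 + 119 + 168 + 287).

779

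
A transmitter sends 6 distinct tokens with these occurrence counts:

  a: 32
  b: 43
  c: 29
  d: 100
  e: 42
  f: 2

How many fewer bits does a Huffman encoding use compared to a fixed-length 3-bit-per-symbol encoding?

169

Fixed-length: 3 bits × 248 symbols = 744 bits.
Huffman merges:
combine f(2), c(29) → 31
combine 31, a(32) → 63
combine e(42), b(43) → 85
combine 63, 85 → 148
combine d(100), 148 → 248
Huffman total = 31 + 63 + 85 + 148 + 248 = 575 bits.
Saving = 744 − 575 = 169 bits.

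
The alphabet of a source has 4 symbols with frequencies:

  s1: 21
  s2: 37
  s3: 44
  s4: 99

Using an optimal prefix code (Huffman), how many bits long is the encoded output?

Merge the two smallest weights repeatedly:
s1(21) + s2(37) → 58
s3(44) + 58 → 102
s4(99) + 102 → 201
The encoded length is the sum of every internal node's weight: 58 + 102 + 201 = 361 bits.

361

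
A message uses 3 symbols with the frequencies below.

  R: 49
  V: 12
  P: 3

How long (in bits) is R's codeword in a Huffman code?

1

Huffman merges, smallest pair first:
merge P(3) and V(12): 15
merge 15 and R(49): 64
R is merged only at the final step, so code length = 1.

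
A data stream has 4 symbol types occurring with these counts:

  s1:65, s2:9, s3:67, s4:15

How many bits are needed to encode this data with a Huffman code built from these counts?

Greedily combine the two least-frequent nodes:
combine s2(9), s4(15) → 24
combine 24, s1(65) → 89
combine s3(67), 89 → 156
The encoded length is the sum of every internal node's weight: 24 + 89 + 156 = 269 bits.

269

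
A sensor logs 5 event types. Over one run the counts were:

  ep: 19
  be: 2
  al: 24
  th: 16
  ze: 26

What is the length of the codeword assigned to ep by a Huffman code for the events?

Build the tree from the bottom:
be(2) + th(16) → 18
18 + ep(19) → 37
al(24) + ze(26) → 50
37 + 50 → 87
ep's leaf is at depth 2, giving a 2-bit codeword.

2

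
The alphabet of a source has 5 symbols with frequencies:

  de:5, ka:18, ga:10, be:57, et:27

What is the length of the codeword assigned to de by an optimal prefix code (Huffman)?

4

Build the tree from the bottom:
merge de(5) and ga(10): 15
merge 15 and ka(18): 33
merge et(27) and 33: 60
merge be(57) and 60: 117
de sits 4 levels below the root, so its codeword is 4 bits.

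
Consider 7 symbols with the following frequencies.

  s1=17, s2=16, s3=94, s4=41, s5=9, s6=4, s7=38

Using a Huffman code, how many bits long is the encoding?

511

Merge the two smallest weights repeatedly:
merge s6(4) and s5(9): 13
merge 13 and s2(16): 29
merge s1(17) and 29: 46
merge s7(38) and s4(41): 79
merge 46 and 79: 125
merge s3(94) and 125: 219
Each symbol's bit-cost is frequency × depth; summing gives 511 bits (equivalently 13 + 29 + 46 + 79 + 125 + 219).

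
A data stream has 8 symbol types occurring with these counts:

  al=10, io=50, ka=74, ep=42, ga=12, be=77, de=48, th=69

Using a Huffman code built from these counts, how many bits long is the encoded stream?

1081

Merge the two smallest weights repeatedly:
combine al(10), ga(12) → 22
combine 22, ep(42) → 64
combine de(48), io(50) → 98
combine 64, th(69) → 133
combine ka(74), be(77) → 151
combine 98, 133 → 231
combine 151, 231 → 382
The encoded length is the sum of every internal node's weight: 22 + 64 + 98 + 133 + 151 + 231 + 382 = 1081 bits.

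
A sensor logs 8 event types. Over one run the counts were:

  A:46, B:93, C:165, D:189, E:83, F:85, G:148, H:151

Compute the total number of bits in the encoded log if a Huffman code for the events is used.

Greedily combine the two least-frequent nodes:
combine A(46), E(83) → 129
combine F(85), B(93) → 178
combine 129, G(148) → 277
combine H(151), C(165) → 316
combine 178, D(189) → 367
combine 277, 316 → 593
combine 367, 593 → 960
The encoded length is the sum of every internal node's weight: 129 + 178 + 277 + 316 + 367 + 593 + 960 = 2820 bits.

2820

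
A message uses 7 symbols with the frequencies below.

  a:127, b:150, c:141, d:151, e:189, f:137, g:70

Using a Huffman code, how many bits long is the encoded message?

Merge the two smallest weights repeatedly:
merge g(70) and a(127): 197
merge f(137) and c(141): 278
merge b(150) and d(151): 301
merge e(189) and 197: 386
merge 278 and 301: 579
merge 386 and 579: 965
Each symbol's bit-cost is frequency × depth; summing gives 2706 bits (equivalently 197 + 278 + 301 + 386 + 579 + 965).

2706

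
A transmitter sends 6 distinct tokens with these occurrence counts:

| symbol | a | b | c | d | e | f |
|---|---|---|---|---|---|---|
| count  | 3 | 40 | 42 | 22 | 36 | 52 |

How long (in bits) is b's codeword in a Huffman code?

2

Repeatedly merge the two smallest:
combine a(3), d(22) → 25
combine 25, e(36) → 61
combine b(40), c(42) → 82
combine f(52), 61 → 113
combine 82, 113 → 195
The subtree containing b is merged 2 times, so code length = 2.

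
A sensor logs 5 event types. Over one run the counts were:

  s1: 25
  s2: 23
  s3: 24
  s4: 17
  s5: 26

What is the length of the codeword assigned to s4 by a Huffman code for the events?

3

Build the tree from the bottom:
merge s4(17) and s2(23): 40
merge s3(24) and s1(25): 49
merge s5(26) and 40: 66
merge 49 and 66: 115
The subtree containing s4 is merged 3 times, so code length = 3.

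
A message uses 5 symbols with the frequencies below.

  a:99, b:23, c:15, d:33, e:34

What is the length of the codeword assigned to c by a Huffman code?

3

Build the tree from the bottom:
combine c(15), b(23) → 38
combine d(33), e(34) → 67
combine 38, 67 → 105
combine a(99), 105 → 204
c's leaf is at depth 3, giving a 3-bit codeword.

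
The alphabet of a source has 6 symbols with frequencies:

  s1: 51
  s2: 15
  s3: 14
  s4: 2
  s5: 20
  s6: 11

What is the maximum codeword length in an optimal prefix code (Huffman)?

Merge the two lowest-weight nodes at each step:
combine s4(2), s6(11) → 13
combine 13, s3(14) → 27
combine s2(15), s5(20) → 35
combine 27, 35 → 62
combine s1(51), 62 → 113
The first pair merged (s4, s6) ends up deepest, at depth 4.

4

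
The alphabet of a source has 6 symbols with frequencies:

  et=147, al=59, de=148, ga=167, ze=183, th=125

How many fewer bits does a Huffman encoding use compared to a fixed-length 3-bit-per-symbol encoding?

350

Fixed-length: 3 bits × 829 symbols = 2487 bits.
Huffman merges:
combine al(59), th(125) → 184
combine et(147), de(148) → 295
combine ga(167), ze(183) → 350
combine 184, 295 → 479
combine 350, 479 → 829
Huffman total = 184 + 295 + 350 + 479 + 829 = 2137 bits.
Saving = 2487 − 2137 = 350 bits.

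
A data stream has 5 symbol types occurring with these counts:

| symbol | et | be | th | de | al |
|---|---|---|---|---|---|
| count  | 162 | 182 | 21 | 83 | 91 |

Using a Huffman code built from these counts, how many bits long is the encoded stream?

1182

Merge the two smallest weights repeatedly:
merge th(21) and de(83): 104
merge al(91) and 104: 195
merge et(162) and be(182): 344
merge 195 and 344: 539
The encoded length is the sum of every internal node's weight: 104 + 195 + 344 + 539 = 1182 bits.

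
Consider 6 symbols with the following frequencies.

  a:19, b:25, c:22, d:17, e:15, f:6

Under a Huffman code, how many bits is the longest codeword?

Merge the two lowest-weight nodes at each step:
combine f(6), e(15) → 21
combine d(17), a(19) → 36
combine 21, c(22) → 43
combine b(25), 36 → 61
combine 43, 61 → 104
The rarest symbols sit at the bottom; the longest codeword is 3 bits.

3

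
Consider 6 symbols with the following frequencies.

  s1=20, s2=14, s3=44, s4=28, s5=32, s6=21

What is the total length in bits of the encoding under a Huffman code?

Merge the two smallest weights repeatedly:
merge s2(14) and s1(20): 34
merge s6(21) and s4(28): 49
merge s5(32) and 34: 66
merge s3(44) and 49: 93
merge 66 and 93: 159
Each symbol's bit-cost is frequency × depth; summing gives 401 bits (equivalently 34 + 49 + 66 + 93 + 159).

401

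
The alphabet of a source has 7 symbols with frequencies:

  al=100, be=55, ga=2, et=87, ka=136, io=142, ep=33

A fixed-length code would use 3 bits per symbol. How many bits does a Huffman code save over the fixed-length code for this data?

253

Fixed-length: 3 bits × 555 symbols = 1665 bits.
Huffman merges:
ga(2) + ep(33) → 35
35 + be(55) → 90
et(87) + 90 → 177
al(100) + ka(136) → 236
io(142) + 177 → 319
236 + 319 → 555
Huffman total = 35 + 90 + 177 + 236 + 319 + 555 = 1412 bits.
Saving = 1665 − 1412 = 253 bits.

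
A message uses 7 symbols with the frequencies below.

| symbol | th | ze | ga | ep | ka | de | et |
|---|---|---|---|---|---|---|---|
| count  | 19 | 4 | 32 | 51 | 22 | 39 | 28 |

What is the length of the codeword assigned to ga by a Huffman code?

Repeatedly merge the two smallest:
merge ze(4) and th(19): 23
merge ka(22) and 23: 45
merge et(28) and ga(32): 60
merge de(39) and 45: 84
merge ep(51) and 60: 111
merge 84 and 111: 195
The subtree containing ga is merged 3 times, so code length = 3.

3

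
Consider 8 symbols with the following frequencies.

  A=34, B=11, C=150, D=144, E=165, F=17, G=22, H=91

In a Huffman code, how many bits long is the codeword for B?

6

Huffman merges, smallest pair first:
B(11) + F(17) → 28
G(22) + 28 → 50
A(34) + 50 → 84
84 + H(91) → 175
D(144) + C(150) → 294
E(165) + 175 → 340
294 + 340 → 634
B sits 6 levels below the root, so its codeword is 6 bits.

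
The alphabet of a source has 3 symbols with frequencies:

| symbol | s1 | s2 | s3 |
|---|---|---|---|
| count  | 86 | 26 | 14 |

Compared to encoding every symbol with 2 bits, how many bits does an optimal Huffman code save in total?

86

Fixed-length: 2 bits × 126 symbols = 252 bits.
Huffman merges:
s3(14) + s2(26) → 40
40 + s1(86) → 126
Huffman total = 40 + 126 = 166 bits.
Saving = 252 − 166 = 86 bits.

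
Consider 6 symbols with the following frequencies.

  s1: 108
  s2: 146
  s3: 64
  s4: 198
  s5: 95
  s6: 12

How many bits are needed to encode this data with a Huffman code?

1493

Build the Huffman tree bottom-up:
merge s6(12) and s3(64): 76
merge 76 and s5(95): 171
merge s1(108) and s2(146): 254
merge 171 and s4(198): 369
merge 254 and 369: 623
The encoded length is the sum of every internal node's weight: 76 + 171 + 254 + 369 + 623 = 1493 bits.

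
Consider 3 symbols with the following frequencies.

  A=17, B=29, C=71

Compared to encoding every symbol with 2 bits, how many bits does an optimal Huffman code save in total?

Fixed-length: 2 bits × 117 symbols = 234 bits.
Huffman merges:
combine A(17), B(29) → 46
combine 46, C(71) → 117
Huffman total = 46 + 117 = 163 bits.
Saving = 234 − 163 = 71 bits.

71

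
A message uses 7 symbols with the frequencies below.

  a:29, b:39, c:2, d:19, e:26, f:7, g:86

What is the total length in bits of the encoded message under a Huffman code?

489

Merge the two smallest weights repeatedly:
merge c(2) and f(7): 9
merge 9 and d(19): 28
merge e(26) and 28: 54
merge a(29) and b(39): 68
merge 54 and 68: 122
merge g(86) and 122: 208
The encoded length is the sum of every internal node's weight: 9 + 28 + 54 + 68 + 122 + 208 = 489 bits.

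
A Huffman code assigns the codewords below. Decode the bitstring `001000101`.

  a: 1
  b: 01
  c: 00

cacbb

Read left to right; each codeword is recognised as soon as it completes (prefix code):
  00→c | 1→a | 00→c | 01→b | 01→b
Decoded message: cacbb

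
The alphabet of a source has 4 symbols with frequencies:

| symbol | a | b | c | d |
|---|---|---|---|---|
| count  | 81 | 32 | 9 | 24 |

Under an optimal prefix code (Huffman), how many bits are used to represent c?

3

Repeatedly merge the two smallest:
merge c(9) and d(24): 33
merge b(32) and 33: 65
merge 65 and a(81): 146
The subtree containing c is merged 3 times, so code length = 3.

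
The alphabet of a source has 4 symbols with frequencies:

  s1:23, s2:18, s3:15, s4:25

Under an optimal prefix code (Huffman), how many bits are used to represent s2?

2

Huffman merges, smallest pair first:
merge s3(15) and s2(18): 33
merge s1(23) and s4(25): 48
merge 33 and 48: 81
The subtree containing s2 is merged 2 times, so code length = 2.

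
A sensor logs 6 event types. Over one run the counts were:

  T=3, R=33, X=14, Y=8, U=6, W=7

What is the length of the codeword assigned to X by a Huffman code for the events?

3

Huffman merges, smallest pair first:
combine T(3), U(6) → 9
combine W(7), Y(8) → 15
combine 9, X(14) → 23
combine 15, 23 → 38
combine R(33), 38 → 71
X's leaf is at depth 3, giving a 3-bit codeword.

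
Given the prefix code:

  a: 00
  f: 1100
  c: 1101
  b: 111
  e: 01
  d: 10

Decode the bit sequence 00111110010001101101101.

abfdacdc

Read left to right; each codeword is recognised as soon as it completes (prefix code):
  00→a | 111→b | 1100→f | 10→d | 00→a | 1101→c | 10→d | 1101→c
Decoded message: abfdacdc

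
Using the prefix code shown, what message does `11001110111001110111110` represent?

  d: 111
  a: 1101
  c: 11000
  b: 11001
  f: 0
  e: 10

Read left to right; each codeword is recognised as soon as it completes (prefix code):
  11001→b | 1101→a | 11001→b | 1101→a | 111→d | 10→e
Decoded message: babade

babade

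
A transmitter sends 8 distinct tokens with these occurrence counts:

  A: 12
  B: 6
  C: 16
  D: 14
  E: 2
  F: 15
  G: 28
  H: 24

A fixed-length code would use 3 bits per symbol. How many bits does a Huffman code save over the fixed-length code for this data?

24

Fixed-length: 3 bits × 117 symbols = 351 bits.
Huffman merges:
E(2) + B(6) → 8
8 + A(12) → 20
D(14) + F(15) → 29
C(16) + 20 → 36
H(24) + G(28) → 52
29 + 36 → 65
52 + 65 → 117
Huffman total = 8 + 20 + 29 + 36 + 52 + 65 + 117 = 327 bits.
Saving = 351 − 327 = 24 bits.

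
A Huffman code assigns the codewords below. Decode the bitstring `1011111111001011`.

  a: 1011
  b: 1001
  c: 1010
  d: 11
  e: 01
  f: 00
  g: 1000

adddfa

Read left to right; each codeword is recognised as soon as it completes (prefix code):
  1011→a | 11→d | 11→d | 11→d | 00→f | 1011→a
Decoded message: adddfa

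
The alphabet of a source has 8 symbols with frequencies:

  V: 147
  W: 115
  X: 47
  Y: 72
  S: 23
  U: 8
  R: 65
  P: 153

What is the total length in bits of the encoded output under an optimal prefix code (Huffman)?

1699

Greedily combine the two least-frequent nodes:
U(8) + S(23) → 31
31 + X(47) → 78
R(65) + Y(72) → 137
78 + W(115) → 193
137 + V(147) → 284
P(153) + 193 → 346
284 + 346 → 630
Total encoded bits = sum of merged weights = 31 + 78 + 137 + 193 + 284 + 346 + 630 = 1699.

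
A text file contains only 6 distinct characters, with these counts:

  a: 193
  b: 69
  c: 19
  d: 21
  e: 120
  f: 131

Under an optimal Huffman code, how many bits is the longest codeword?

4

Merge the two lowest-weight nodes at each step:
merge c(19) and d(21): 40
merge 40 and b(69): 109
merge 109 and e(120): 229
merge f(131) and a(193): 324
merge 229 and 324: 553
The first pair merged (c, d) ends up deepest, at depth 4.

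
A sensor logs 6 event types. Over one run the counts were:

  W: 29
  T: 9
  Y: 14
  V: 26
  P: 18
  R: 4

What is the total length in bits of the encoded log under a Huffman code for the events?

Build the Huffman tree bottom-up:
R(4) + T(9) → 13
13 + Y(14) → 27
P(18) + V(26) → 44
27 + W(29) → 56
44 + 56 → 100
The encoded length is the sum of every internal node's weight: 13 + 27 + 44 + 56 + 100 = 240 bits.

240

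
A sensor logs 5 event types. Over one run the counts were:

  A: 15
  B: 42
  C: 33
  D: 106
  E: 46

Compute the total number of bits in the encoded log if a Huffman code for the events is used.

Merge the two smallest weights repeatedly:
combine A(15), C(33) → 48
combine B(42), E(46) → 88
combine 48, 88 → 136
combine D(106), 136 → 242
Total encoded bits = sum of merged weights = 48 + 88 + 136 + 242 = 514.

514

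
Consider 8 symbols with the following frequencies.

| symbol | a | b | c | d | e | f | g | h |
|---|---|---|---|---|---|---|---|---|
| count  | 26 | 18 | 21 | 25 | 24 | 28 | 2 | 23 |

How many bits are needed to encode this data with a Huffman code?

493

Merge the two smallest weights repeatedly:
merge g(2) and b(18): 20
merge 20 and c(21): 41
merge h(23) and e(24): 47
merge d(25) and a(26): 51
merge f(28) and 41: 69
merge 47 and 51: 98
merge 69 and 98: 167
Total encoded bits = sum of merged weights = 20 + 41 + 47 + 51 + 69 + 98 + 167 = 493.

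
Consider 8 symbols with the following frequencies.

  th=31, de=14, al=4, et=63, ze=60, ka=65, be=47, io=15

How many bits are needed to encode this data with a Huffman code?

Build the Huffman tree bottom-up:
al(4) + de(14) → 18
io(15) + 18 → 33
th(31) + 33 → 64
be(47) + ze(60) → 107
et(63) + 64 → 127
ka(65) + 107 → 172
127 + 172 → 299
Each symbol's bit-cost is frequency × depth; summing gives 820 bits (equivalently 18 + 33 + 64 + 107 + 127 + 172 + 299).

820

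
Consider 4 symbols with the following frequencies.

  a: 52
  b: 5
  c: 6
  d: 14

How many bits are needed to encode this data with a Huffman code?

113

Build the Huffman tree bottom-up:
merge b(5) and c(6): 11
merge 11 and d(14): 25
merge 25 and a(52): 77
Each symbol's bit-cost is frequency × depth; summing gives 113 bits (equivalently 11 + 25 + 77).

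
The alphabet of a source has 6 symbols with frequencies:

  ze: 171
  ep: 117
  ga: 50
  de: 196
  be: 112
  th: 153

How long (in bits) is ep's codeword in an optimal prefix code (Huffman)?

Huffman merges, smallest pair first:
ga(50) + be(112) → 162
ep(117) + th(153) → 270
162 + ze(171) → 333
de(196) + 270 → 466
333 + 466 → 799
ep sits 3 levels below the root, so its codeword is 3 bits.

3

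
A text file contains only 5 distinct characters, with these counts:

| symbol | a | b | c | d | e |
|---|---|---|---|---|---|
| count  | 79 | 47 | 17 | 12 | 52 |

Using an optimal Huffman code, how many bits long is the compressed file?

440

Build the Huffman tree bottom-up:
merge d(12) and c(17): 29
merge 29 and b(47): 76
merge e(52) and 76: 128
merge a(79) and 128: 207
Total encoded bits = sum of merged weights = 29 + 76 + 128 + 207 = 440.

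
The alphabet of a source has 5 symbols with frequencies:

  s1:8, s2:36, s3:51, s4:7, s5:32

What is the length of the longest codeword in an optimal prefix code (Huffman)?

Merge the two lowest-weight nodes at each step:
s4(7) + s1(8) → 15
15 + s5(32) → 47
s2(36) + 47 → 83
s3(51) + 83 → 134
Maximum depth reached is 4.

4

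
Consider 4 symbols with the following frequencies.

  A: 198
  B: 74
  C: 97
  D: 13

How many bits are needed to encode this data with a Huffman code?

Greedily combine the two least-frequent nodes:
merge D(13) and B(74): 87
merge 87 and C(97): 184
merge 184 and A(198): 382
Each symbol's bit-cost is frequency × depth; summing gives 653 bits (equivalently 87 + 184 + 382).

653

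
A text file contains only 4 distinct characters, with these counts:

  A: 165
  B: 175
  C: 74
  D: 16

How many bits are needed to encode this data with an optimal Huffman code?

Greedily combine the two least-frequent nodes:
combine D(16), C(74) → 90
combine 90, A(165) → 255
combine B(175), 255 → 430
Each symbol's bit-cost is frequency × depth; summing gives 775 bits (equivalently 90 + 255 + 430).

775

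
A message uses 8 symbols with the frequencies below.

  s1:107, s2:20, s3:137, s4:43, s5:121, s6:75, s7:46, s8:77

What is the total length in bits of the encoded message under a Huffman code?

Build the Huffman tree bottom-up:
s2(20) + s4(43) → 63
s7(46) + 63 → 109
s6(75) + s8(77) → 152
s1(107) + 109 → 216
s5(121) + s3(137) → 258
152 + 216 → 368
258 + 368 → 626
Each symbol's bit-cost is frequency × depth; summing gives 1792 bits (equivalently 63 + 109 + 152 + 216 + 258 + 368 + 626).

1792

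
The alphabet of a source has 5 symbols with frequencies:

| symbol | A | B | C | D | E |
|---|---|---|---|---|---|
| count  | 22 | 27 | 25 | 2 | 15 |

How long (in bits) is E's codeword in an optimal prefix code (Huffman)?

Build the tree from the bottom:
merge D(2) and E(15): 17
merge 17 and A(22): 39
merge C(25) and B(27): 52
merge 39 and 52: 91
The subtree containing E is merged 3 times, so code length = 3.

3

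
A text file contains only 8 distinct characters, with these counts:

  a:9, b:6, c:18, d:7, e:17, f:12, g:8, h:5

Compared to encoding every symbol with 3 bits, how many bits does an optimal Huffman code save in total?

9

Fixed-length: 3 bits × 82 symbols = 246 bits.
Huffman merges:
merge h(5) and b(6): 11
merge d(7) and g(8): 15
merge a(9) and 11: 20
merge f(12) and 15: 27
merge e(17) and c(18): 35
merge 20 and 27: 47
merge 35 and 47: 82
Huffman total = 11 + 15 + 20 + 27 + 35 + 47 + 82 = 237 bits.
Saving = 246 − 237 = 9 bits.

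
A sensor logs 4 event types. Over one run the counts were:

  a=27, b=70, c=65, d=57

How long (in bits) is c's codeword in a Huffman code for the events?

2

Build the tree from the bottom:
combine a(27), d(57) → 84
combine c(65), b(70) → 135
combine 84, 135 → 219
c's leaf is at depth 2, giving a 2-bit codeword.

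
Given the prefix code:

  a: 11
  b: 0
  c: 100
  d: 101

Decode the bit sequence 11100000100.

acbbbc

Read left to right; each codeword is recognised as soon as it completes (prefix code):
  11→a | 100→c | 0→b | 0→b | 0→b | 100→c
Decoded message: acbbbc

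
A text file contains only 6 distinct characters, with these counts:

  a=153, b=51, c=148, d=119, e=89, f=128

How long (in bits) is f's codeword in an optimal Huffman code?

Huffman merges, smallest pair first:
b(51) + e(89) → 140
d(119) + f(128) → 247
140 + c(148) → 288
a(153) + 247 → 400
288 + 400 → 688
The subtree containing f is merged 3 times, so code length = 3.

3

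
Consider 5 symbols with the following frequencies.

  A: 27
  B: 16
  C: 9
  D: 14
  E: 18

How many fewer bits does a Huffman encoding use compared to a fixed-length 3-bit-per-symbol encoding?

Fixed-length: 3 bits × 84 symbols = 252 bits.
Huffman merges:
merge C(9) and D(14): 23
merge B(16) and E(18): 34
merge 23 and A(27): 50
merge 34 and 50: 84
Huffman total = 23 + 34 + 50 + 84 = 191 bits.
Saving = 252 − 191 = 61 bits.

61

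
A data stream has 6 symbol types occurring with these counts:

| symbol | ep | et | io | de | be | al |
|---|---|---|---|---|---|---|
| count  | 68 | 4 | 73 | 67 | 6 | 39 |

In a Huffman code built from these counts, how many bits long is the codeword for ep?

2

Huffman merges, smallest pair first:
combine et(4), be(6) → 10
combine 10, al(39) → 49
combine 49, de(67) → 116
combine ep(68), io(73) → 141
combine 116, 141 → 257
The subtree containing ep is merged 2 times, so code length = 2.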